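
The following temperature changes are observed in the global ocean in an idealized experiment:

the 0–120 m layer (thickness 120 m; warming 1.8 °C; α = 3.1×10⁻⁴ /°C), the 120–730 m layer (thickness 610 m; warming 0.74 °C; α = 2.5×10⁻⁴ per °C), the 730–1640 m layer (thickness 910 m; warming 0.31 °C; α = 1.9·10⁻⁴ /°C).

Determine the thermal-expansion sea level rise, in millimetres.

0–120 m: 1.8 × 3.1×10⁻⁴ × 120 = 0.06696 m
Layer 2: 610 × 0.74 × 2.5×10⁻⁴ = 0.11285 m
Layer 3: 910 × 0.31 × 1.9×10⁻⁴ = 0.053599 m
Δh = 0.06696 + 0.11285 + 0.053599 = 0.233409 m

233 mm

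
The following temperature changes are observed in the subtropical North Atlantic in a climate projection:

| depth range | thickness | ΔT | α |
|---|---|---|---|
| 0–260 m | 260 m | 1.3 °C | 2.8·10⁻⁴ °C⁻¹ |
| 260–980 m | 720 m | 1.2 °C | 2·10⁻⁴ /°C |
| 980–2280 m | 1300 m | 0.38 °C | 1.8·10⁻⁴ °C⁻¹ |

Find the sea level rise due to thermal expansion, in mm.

260 × 2.8×10⁻⁴ × 1.3 = 0.09464 m
260–980 m: 720 × 2×10⁻⁴ × 1.2 = 0.17280 m
980–2280 m: 0.38 × 1300 × 1.8×10⁻⁴ = 0.08892 m
Δh = 0.09464 + 0.17280 + 0.08892 = 0.35636 m

about 360 mm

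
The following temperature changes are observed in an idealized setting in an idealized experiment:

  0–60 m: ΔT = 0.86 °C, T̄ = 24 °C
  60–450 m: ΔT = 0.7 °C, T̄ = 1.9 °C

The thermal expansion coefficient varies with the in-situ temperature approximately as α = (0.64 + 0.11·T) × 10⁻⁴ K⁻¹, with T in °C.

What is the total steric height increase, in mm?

Layer 1: α = (0.64 + 0.11×24)×10⁻⁴ = 3.28×10⁻⁴ K⁻¹
Layer 2: α = (0.64 + 0.11×1.9)×10⁻⁴ = 0.849×10⁻⁴ K⁻¹
3.28×10⁻⁴ × 0.86 × 60 = 0.0169248 m
60–450 m: 390 × 0.849×10⁻⁴ × 0.7 = 0.0231777 m
Δh = 0.0169248 + 0.0231777 = 0.0401025 m

Δh ≈ 40 mm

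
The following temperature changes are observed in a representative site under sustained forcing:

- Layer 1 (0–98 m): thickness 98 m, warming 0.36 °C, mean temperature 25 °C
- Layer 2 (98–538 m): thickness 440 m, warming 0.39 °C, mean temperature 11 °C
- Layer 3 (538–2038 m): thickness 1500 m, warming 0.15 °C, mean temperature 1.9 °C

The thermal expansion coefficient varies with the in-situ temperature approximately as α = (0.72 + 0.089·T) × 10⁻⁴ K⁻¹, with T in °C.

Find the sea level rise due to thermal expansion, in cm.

6.0 cm of thermosteric rise

Layer 1: α = (0.72 + 0.089×25)×10⁻⁴ = 2.945×10⁻⁴ K⁻¹
Layer 2: α = (0.72 + 0.089×11)×10⁻⁴ = 1.699×10⁻⁴ K⁻¹
Layer 3: α = (0.72 + 0.089×1.9)×10⁻⁴ = 0.8891×10⁻⁴ K⁻¹
0.36 × 98 × 2.945×10⁻⁴ = 0.01038996 m
98–538 m: 440 × 1.699×10⁻⁴ × 0.39 = 0.02915484 m
0.15 × 0.8891×10⁻⁴ × 1500 = 0.02000475 m
Δh = 0.01038996 + 0.02915484 + 0.02000475 = 0.05954955 m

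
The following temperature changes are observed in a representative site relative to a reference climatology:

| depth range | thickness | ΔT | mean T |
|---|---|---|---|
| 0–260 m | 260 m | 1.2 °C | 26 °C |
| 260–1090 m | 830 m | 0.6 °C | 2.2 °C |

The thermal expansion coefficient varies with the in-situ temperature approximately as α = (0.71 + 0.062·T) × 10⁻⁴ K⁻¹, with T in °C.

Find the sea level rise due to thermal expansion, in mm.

115 mm

Layer 1: α = (0.71 + 0.062×26)×10⁻⁴ = 2.322×10⁻⁴ K⁻¹
Layer 2: α = (0.71 + 0.062×2.2)×10⁻⁴ = 0.8464×10⁻⁴ K⁻¹
2.322×10⁻⁴ × 1.2 × 260 = 0.0724464 m
260–1090 m: 830 × 0.6 × 0.8464×10⁻⁴ = 0.04215072 m
Δh = 0.0724464 + 0.04215072 = 0.11459712 m ≈ 115 mm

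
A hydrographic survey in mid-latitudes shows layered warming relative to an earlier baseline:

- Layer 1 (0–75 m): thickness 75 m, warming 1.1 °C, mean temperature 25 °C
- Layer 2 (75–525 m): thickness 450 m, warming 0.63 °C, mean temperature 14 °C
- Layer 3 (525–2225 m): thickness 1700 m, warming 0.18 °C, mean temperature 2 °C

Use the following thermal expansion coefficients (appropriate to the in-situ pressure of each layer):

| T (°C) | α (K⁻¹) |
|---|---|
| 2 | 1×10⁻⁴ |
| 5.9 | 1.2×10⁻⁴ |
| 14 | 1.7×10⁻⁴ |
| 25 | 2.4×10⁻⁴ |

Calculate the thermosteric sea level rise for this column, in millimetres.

Δh ≈ 99 mm

Layer 1 at 25 °C → α = 2.4×10⁻⁴ K⁻¹
Layer 2 at 14 °C → α = 1.7×10⁻⁴ K⁻¹
Layer 3 at 2 °C → α = 1×10⁻⁴ K⁻¹
75 × 1.1 × 2.4×10⁻⁴ = 0.01980 m
75–525 m: 1.7×10⁻⁴ × 450 × 0.63 = 0.048195 m
525–2225 m: 1×10⁻⁴ × 1700 × 0.18 = 0.03060 m
Δh = 0.01980 + 0.048195 + 0.03060 = 0.098595 m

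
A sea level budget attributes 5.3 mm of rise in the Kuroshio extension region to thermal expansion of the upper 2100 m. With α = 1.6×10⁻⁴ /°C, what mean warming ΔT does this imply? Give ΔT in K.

ΔT = Δh/(αH) = 0.0053 / (1.6×10⁻⁴ × 2100) ≈ 0.01577 K

ΔT ≈ 0.0158 K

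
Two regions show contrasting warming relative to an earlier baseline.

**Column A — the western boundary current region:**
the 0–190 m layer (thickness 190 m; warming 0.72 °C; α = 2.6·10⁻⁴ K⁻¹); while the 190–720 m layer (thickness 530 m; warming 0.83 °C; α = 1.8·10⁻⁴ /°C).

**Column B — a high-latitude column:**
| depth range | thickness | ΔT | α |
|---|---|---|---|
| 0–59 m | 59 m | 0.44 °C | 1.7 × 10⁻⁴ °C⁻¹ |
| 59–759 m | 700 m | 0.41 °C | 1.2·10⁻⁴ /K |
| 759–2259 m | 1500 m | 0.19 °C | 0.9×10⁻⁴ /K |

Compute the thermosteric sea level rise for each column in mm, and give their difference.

Δh_A ≈ 110 mm, Δh_B ≈ 65 mm; difference ≈ 50 mm

A 0.72 × 190 × 2.6×10⁻⁴ = 0.035568 m
A 190–720 m: 530 × 1.8×10⁻⁴ × 0.83 = 0.079182 m
A total: 0.11475 m
B 0.44 × 1.7×10⁻⁴ × 59 = 0.0044132 m
B Layer 2: 700 × 1.2×10⁻⁴ × 0.41 = 0.03444 m
B Layer 3: 1500 × 0.9×10⁻⁴ × 0.19 = 0.02565 m
B total: 0.0645032 m
Difference: 0.11475 − 0.0645032 = 0.0502468 m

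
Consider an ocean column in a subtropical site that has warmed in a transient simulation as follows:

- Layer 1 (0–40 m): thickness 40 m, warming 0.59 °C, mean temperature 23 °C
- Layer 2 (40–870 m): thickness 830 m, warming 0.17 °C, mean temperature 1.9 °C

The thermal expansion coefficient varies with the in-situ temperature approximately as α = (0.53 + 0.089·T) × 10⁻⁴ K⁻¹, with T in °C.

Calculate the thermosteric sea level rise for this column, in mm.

Layer 1: α = (0.53 + 0.089×23)×10⁻⁴ = 2.577×10⁻⁴ K⁻¹
Layer 2: α = (0.53 + 0.089×1.9)×10⁻⁴ = 0.6991×10⁻⁴ K⁻¹
0–40 m: 0.59 × 40 × 2.577×10⁻⁴ = 0.00608172 m
Layer 2: 0.6991×10⁻⁴ × 830 × 0.17 = 0.009864301 m
Δh = 0.00608172 + 0.009864301 = 0.015946021 m

15.9 mm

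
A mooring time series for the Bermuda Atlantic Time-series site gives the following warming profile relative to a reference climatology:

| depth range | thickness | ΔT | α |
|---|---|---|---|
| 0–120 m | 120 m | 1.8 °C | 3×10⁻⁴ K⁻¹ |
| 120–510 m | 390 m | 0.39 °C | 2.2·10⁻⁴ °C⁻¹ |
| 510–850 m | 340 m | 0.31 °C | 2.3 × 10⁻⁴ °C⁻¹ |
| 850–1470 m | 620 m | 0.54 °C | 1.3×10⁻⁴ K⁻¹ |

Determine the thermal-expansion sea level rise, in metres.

0.166 m

0–120 m: 1.8 × 3×10⁻⁴ × 120 = 0.06480 m
120–510 m: 0.39 × 2.2×10⁻⁴ × 390 = 0.033462 m
510–850 m: 0.31 × 340 × 2.3×10⁻⁴ = 0.024242 m
0.54 × 1.3×10⁻⁴ × 620 = 0.043524 m
Δh = 0.06480 + 0.033462 + 0.024242 + 0.043524 = 0.166028 m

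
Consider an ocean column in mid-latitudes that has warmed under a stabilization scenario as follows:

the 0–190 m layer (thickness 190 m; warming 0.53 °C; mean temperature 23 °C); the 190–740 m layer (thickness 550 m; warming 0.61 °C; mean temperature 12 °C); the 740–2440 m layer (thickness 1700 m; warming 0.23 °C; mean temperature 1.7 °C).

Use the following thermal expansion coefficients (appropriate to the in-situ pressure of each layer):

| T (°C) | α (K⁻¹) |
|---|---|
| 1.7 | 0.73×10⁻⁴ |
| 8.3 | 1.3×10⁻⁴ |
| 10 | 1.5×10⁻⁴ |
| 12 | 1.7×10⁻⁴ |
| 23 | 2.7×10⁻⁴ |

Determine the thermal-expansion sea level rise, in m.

0.113 m

Layer 1 at 23 °C → α = 2.7×10⁻⁴ K⁻¹
Layer 2 at 12 °C → α = 1.7×10⁻⁴ K⁻¹
Layer 3 at 1.7 °C → α = 0.73×10⁻⁴ K⁻¹
Layer 1: 0.53 × 2.7×10⁻⁴ × 190 = 0.027189 m
Layer 2: 1.7×10⁻⁴ × 550 × 0.61 = 0.057035 m
0.23 × 0.73×10⁻⁴ × 1700 = 0.028543 m
Δh = 0.027189 + 0.057035 + 0.028543 = 0.112767 m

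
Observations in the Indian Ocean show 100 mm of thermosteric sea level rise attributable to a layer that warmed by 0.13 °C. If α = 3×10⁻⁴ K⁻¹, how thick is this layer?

H = Δh/(αΔT) = 0.1 / (3×10⁻⁴ × 0.13) ≈ 2564 m

H ≈ 2600 m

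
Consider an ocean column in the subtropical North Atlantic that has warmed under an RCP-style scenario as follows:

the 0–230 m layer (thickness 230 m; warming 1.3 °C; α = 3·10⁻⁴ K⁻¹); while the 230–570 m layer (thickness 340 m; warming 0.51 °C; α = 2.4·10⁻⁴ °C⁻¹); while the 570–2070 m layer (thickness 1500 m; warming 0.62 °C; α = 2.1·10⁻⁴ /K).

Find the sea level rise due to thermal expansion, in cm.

Δh = 33 cm

1.3 × 230 × 3×10⁻⁴ = 0.08970 m
340 × 0.51 × 2.4×10⁻⁴ = 0.041616 m
1500 × 0.62 × 2.1×10⁻⁴ = 0.19530 m
Δh = 0.08970 + 0.041616 + 0.19530 = 0.326616 m ≈ 33 cm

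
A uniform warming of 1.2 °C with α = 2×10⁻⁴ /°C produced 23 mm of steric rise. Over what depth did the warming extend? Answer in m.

95.8 m

H = Δh/(αΔT) = 0.023 / (2×10⁻⁴ × 1.2) ≈ 95.83 m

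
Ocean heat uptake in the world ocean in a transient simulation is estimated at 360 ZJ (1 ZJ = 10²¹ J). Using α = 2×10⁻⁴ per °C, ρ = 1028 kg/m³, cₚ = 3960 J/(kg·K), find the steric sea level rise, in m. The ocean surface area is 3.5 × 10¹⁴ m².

Δh = 0.051 m

Per unit area: Q = 360×10²¹ / (3.5×10¹⁴) ≈ 1.029×10⁹ J/m²
Δh = αQ/(ρcₚ) = 2×10⁻⁴ × 1.029×10⁹ / (1028 × 3960) ≈ 0.050554 m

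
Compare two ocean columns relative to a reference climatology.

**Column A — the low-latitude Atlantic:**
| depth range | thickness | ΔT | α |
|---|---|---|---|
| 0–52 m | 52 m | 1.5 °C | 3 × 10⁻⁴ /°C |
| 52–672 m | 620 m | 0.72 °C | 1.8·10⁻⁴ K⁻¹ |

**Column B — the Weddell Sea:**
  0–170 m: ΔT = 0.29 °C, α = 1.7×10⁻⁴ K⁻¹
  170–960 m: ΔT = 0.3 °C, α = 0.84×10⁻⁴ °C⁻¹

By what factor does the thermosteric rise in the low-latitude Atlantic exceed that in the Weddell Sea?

a factor of 3.7

A Layer 1: 3×10⁻⁴ × 1.5 × 52 = 0.02340 m
A 52–672 m: 620 × 1.8×10⁻⁴ × 0.72 = 0.080352 m
A total: 0.103752 m
B Layer 1: 170 × 0.29 × 1.7×10⁻⁴ = 0.008381 m
B Layer 2: 790 × 0.84×10⁻⁴ × 0.3 = 0.019908 m
B total: 0.028289 m
Ratio: 0.103752 / 0.028289 ≈ 3.668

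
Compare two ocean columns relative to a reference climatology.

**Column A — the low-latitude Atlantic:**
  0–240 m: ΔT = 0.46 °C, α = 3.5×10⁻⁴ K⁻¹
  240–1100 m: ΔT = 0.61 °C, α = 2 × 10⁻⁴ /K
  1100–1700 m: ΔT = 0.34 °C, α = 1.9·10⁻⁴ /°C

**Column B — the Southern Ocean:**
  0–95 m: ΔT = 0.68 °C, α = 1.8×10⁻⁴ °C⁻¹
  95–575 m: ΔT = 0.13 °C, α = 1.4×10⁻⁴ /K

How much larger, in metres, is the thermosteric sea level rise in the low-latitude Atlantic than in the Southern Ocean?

A 0–240 m: 240 × 3.5×10⁻⁴ × 0.46 = 0.03864 m
A 0.61 × 2×10⁻⁴ × 860 = 0.10492 m
A 1100–1700 m: 1.9×10⁻⁴ × 600 × 0.34 = 0.03876 m
A total: 0.18232 m
B 0–95 m: 95 × 1.8×10⁻⁴ × 0.68 = 0.011628 m
B 480 × 1.4×10⁻⁴ × 0.13 = 0.008736 m
B total: 0.020364 m
Difference: 0.18232 − 0.020364 = 0.161956 m

0.16 m larger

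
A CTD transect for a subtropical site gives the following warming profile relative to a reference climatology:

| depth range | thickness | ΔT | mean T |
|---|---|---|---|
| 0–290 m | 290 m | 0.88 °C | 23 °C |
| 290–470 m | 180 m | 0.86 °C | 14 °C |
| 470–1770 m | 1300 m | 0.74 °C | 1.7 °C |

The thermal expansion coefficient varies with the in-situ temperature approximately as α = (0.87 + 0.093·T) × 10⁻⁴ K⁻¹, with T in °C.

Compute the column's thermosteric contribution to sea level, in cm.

about 20.9 cm

Layer 1: α = (0.87 + 0.093×23)×10⁻⁴ = 3.009×10⁻⁴ K⁻¹
Layer 2: α = (0.87 + 0.093×14)×10⁻⁴ = 2.172×10⁻⁴ K⁻¹
Layer 3: α = (0.87 + 0.093×1.7)×10⁻⁴ = 1.0281×10⁻⁴ K⁻¹
290 × 3.009×10⁻⁴ × 0.88 = 0.07678968 m
2.172×10⁻⁴ × 180 × 0.86 = 0.03362256 m
0.74 × 1.0281×10⁻⁴ × 1300 = 0.09890322 m
Δh = 0.07678968 + 0.03362256 + 0.09890322 = 0.20931546 m ≈ 20.9 cm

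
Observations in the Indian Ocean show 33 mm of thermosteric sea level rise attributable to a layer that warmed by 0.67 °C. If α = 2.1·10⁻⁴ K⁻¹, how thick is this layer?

H = Δh/(αΔT) = 0.033 / (2.1×10⁻⁴ × 0.67) ≈ 234.5 m

about 235 m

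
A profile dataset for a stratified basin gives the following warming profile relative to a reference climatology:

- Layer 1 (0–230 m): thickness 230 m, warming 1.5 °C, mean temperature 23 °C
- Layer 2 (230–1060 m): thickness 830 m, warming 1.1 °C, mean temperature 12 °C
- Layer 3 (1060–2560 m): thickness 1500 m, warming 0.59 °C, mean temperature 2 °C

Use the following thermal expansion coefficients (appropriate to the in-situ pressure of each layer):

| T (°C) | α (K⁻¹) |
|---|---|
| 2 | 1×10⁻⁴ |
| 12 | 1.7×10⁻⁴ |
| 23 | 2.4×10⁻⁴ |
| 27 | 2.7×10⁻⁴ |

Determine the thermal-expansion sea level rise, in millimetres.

Δh = 327 mm

Layer 1 at 23 °C → α = 2.4×10⁻⁴ K⁻¹
Layer 2 at 12 °C → α = 1.7×10⁻⁴ K⁻¹
Layer 3 at 2 °C → α = 1×10⁻⁴ K⁻¹
0–230 m: 230 × 2.4×10⁻⁴ × 1.5 = 0.08280 m
230–1060 m: 1.1 × 830 × 1.7×10⁻⁴ = 0.15521 m
1060–2560 m: 0.59 × 1500 × 1×10⁻⁴ = 0.08850 m
Δh = 0.08280 + 0.15521 + 0.08850 = 0.32651 m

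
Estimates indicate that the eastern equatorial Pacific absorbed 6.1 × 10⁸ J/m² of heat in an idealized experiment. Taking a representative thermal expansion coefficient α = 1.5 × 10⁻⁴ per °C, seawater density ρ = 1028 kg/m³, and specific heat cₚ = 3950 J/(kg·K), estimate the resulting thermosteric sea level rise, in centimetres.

Δh = αQ/(ρcₚ) = 1.5×10⁻⁴ × 6.1×10⁸ / (1028 × 3950) ≈ 0.022534 m

Δh = 2.25 cm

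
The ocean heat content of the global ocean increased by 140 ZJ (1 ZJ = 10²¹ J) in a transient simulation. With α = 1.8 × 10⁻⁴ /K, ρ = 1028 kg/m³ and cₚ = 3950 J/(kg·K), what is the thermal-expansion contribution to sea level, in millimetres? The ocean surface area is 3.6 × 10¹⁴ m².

Per unit area: Q = 140×10²¹ / (3.6×10¹⁴) ≈ 3.889×10⁸ J/m²
Δh = αQ/(ρcₚ) = 1.8×10⁻⁴ × 3.889×10⁸ / (1028 × 3950) ≈ 0.017239 m

17 mm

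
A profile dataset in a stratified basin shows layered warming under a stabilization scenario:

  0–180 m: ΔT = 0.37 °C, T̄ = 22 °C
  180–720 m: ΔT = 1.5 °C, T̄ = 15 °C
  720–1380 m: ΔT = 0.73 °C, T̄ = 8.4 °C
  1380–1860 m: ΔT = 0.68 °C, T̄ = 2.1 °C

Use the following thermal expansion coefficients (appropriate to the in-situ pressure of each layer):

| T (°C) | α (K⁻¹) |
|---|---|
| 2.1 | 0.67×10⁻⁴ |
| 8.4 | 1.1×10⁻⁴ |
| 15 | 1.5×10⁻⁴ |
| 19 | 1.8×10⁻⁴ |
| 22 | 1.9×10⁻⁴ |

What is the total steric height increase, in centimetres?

Layer 1 at 22 °C → α = 1.9×10⁻⁴ K⁻¹
Layer 2 at 15 °C → α = 1.5×10⁻⁴ K⁻¹
Layer 3 at 8.4 °C → α = 1.1×10⁻⁴ K⁻¹
Layer 4 at 2.1 °C → α = 0.67×10⁻⁴ K⁻¹
Layer 1: 180 × 1.9×10⁻⁴ × 0.37 = 0.012654 m
1.5×10⁻⁴ × 540 × 1.5 = 0.12150 m
720–1380 m: 1.1×10⁻⁴ × 0.73 × 660 = 0.052998 m
480 × 0.67×10⁻⁴ × 0.68 = 0.0218688 m
Δh = 0.012654 + 0.12150 + 0.052998 + 0.0218688 = 0.2090208 m

about 21 cm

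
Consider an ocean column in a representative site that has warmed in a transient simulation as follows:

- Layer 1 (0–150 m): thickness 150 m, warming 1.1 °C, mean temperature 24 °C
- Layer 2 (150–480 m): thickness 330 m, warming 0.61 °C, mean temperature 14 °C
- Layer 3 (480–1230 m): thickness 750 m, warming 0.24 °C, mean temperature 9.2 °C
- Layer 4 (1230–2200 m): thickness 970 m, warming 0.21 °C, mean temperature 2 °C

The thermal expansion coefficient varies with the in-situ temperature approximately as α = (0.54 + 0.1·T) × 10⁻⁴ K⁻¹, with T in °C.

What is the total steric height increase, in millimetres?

Layer 1: α = (0.54 + 0.1×24)×10⁻⁴ = 2.94×10⁻⁴ K⁻¹
Layer 2: α = (0.54 + 0.1×14)×10⁻⁴ = 1.94×10⁻⁴ K⁻¹
Layer 3: α = (0.54 + 0.1×9.2)×10⁻⁴ = 1.46×10⁻⁴ K⁻¹
Layer 4: α = (0.54 + 0.1×2)×10⁻⁴ = 0.74×10⁻⁴ K⁻¹
0–150 m: 150 × 2.94×10⁻⁴ × 1.1 = 0.04851 m
150–480 m: 1.94×10⁻⁴ × 330 × 0.61 = 0.0390522 m
Layer 3: 750 × 0.24 × 1.46×10⁻⁴ = 0.02628 m
1230–2200 m: 0.21 × 970 × 0.74×10⁻⁴ = 0.0150738 m
Δh = 0.04851 + 0.0390522 + 0.02628 + 0.0150738 = 0.128916 m ≈ 129 mm

Δh = 129 mm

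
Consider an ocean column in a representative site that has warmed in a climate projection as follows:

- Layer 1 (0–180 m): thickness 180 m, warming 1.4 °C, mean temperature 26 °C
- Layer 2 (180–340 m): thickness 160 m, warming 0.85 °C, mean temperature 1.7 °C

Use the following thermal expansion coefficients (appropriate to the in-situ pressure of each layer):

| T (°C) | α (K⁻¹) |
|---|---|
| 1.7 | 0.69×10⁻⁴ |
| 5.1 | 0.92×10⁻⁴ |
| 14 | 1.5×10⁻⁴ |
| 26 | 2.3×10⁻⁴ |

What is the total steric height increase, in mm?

Layer 1 at 26 °C → α = 2.3×10⁻⁴ K⁻¹
Layer 2 at 1.7 °C → α = 0.69×10⁻⁴ K⁻¹
0–180 m: 1.4 × 2.3×10⁻⁴ × 180 = 0.05796 m
0.69×10⁻⁴ × 160 × 0.85 = 0.009384 m
Δh = 0.05796 + 0.009384 = 0.067344 m

about 67 mm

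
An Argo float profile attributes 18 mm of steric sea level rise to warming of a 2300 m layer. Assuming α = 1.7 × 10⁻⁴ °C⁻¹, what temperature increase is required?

ΔT = Δh/(αH) = 0.018 / (1.7×10⁻⁴ × 2300) ≈ 0.04604 K

about 0.046 K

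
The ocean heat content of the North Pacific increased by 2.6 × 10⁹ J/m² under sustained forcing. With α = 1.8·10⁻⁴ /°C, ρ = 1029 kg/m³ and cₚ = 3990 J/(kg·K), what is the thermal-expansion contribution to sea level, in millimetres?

about 114 mm

Δh = αQ/(ρcₚ) = 1.8×10⁻⁴ × 2.6×10⁹ / (1029 × 3990) ≈ 0.11399 m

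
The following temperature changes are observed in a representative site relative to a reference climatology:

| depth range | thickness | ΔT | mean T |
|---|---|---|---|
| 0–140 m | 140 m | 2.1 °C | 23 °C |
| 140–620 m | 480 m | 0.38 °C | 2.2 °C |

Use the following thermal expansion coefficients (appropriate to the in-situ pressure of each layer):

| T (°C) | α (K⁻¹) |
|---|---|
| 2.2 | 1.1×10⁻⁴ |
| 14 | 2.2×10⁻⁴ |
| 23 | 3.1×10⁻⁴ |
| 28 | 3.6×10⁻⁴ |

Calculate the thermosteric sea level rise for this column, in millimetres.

Layer 1 at 23 °C → α = 3.1×10⁻⁴ K⁻¹
Layer 2 at 2.2 °C → α = 1.1×10⁻⁴ K⁻¹
Layer 1: 2.1 × 3.1×10⁻⁴ × 140 = 0.09114 m
140–620 m: 0.38 × 480 × 1.1×10⁻⁴ = 0.020064 m
Δh = 0.09114 + 0.020064 = 0.111204 m

about 110 mm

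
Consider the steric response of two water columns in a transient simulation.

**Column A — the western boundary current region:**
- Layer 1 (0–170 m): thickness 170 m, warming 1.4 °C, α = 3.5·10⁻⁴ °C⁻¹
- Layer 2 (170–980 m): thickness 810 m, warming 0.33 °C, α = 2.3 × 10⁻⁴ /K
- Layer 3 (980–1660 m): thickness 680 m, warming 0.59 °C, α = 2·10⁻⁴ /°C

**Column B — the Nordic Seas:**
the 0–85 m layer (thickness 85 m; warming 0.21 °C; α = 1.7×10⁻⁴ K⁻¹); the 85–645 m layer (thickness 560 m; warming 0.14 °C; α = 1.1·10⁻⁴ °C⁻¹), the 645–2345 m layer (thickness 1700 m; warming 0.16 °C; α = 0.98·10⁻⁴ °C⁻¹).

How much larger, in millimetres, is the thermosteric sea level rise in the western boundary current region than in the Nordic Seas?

A 1.4 × 3.5×10⁻⁴ × 170 = 0.08330 m
A 170–980 m: 810 × 2.3×10⁻⁴ × 0.33 = 0.061479 m
A 0.59 × 2×10⁻⁴ × 680 = 0.08024 m
A total: 0.225019 m
B Layer 1: 0.21 × 1.7×10⁻⁴ × 85 = 0.0030345 m
B Layer 2: 1.1×10⁻⁴ × 560 × 0.14 = 0.008624 m
B 645–2345 m: 1700 × 0.16 × 0.98×10⁻⁴ = 0.026656 m
B total: 0.0383145 m
Difference: 0.225019 − 0.0383145 = 0.1867045 m

187 mm larger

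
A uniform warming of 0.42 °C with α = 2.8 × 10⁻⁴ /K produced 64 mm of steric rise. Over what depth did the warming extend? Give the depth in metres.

H = Δh/(αΔT) = 0.064 / (2.8×10⁻⁴ × 0.42) ≈ 544.2 m

about 540 m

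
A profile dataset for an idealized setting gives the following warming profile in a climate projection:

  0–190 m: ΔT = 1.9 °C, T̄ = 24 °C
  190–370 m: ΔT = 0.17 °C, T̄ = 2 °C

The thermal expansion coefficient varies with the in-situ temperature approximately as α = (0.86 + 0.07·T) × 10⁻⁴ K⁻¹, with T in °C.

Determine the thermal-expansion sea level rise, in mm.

95 mm

Layer 1: α = (0.86 + 0.07×24)×10⁻⁴ = 2.54×10⁻⁴ K⁻¹
Layer 2: α = (0.86 + 0.07×2)×10⁻⁴ = 1×10⁻⁴ K⁻¹
190 × 2.54×10⁻⁴ × 1.9 = 0.091694 m
190–370 m: 1×10⁻⁴ × 0.17 × 180 = 0.00306 m
Δh = 0.091694 + 0.00306 = 0.094754 m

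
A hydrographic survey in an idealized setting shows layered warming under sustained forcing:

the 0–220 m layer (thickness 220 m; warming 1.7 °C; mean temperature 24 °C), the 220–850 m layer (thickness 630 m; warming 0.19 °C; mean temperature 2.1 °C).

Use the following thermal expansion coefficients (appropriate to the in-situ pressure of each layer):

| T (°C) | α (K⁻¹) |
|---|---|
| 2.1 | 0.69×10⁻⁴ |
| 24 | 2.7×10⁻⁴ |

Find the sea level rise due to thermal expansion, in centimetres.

Layer 1 at 24 °C → α = 2.7×10⁻⁴ K⁻¹
Layer 2 at 2.1 °C → α = 0.69×10⁻⁴ K⁻¹
0–220 m: 220 × 1.7 × 2.7×10⁻⁴ = 0.10098 m
Layer 2: 630 × 0.19 × 0.69×10⁻⁴ = 0.0082593 m
Δh = 0.10098 + 0.0082593 = 0.1092393 m ≈ 10.9 cm

Δh ≈ 10.9 cm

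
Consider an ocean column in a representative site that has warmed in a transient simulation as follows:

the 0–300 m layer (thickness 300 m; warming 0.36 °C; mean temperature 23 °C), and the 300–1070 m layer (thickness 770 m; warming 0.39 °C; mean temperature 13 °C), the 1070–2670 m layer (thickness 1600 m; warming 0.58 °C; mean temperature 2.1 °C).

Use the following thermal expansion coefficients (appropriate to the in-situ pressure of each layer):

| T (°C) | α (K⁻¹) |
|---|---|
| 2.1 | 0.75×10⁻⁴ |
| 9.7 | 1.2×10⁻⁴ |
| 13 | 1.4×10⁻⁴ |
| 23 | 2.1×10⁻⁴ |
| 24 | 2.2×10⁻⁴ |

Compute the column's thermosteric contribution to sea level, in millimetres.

134 mm of thermosteric rise

Layer 1 at 23 °C → α = 2.1×10⁻⁴ K⁻¹
Layer 2 at 13 °C → α = 1.4×10⁻⁴ K⁻¹
Layer 3 at 2.1 °C → α = 0.75×10⁻⁴ K⁻¹
0–300 m: 0.36 × 2.1×10⁻⁴ × 300 = 0.02268 m
Layer 2: 770 × 1.4×10⁻⁴ × 0.39 = 0.042042 m
1070–2670 m: 0.58 × 0.75×10⁻⁴ × 1600 = 0.06960 m
Δh = 0.02268 + 0.042042 + 0.06960 = 0.134322 m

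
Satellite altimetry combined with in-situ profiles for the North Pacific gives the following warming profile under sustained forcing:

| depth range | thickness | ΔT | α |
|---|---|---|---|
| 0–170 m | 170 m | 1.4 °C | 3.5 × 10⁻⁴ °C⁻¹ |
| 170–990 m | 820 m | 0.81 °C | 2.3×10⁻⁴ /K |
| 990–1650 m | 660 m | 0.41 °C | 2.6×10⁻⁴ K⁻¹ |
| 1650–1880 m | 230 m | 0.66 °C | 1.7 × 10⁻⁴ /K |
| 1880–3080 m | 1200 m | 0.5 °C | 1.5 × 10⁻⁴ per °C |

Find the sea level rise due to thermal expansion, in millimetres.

422 mm of thermosteric rise

1.4 × 3.5×10⁻⁴ × 170 = 0.08330 m
Layer 2: 0.81 × 820 × 2.3×10⁻⁴ = 0.152766 m
990–1650 m: 660 × 2.6×10⁻⁴ × 0.41 = 0.070356 m
1650–1880 m: 1.7×10⁻⁴ × 230 × 0.66 = 0.025806 m
1.5×10⁻⁴ × 0.5 × 1200 = 0.09000 m
Δh = 0.08330 + 0.152766 + 0.070356 + 0.025806 + 0.09000 = 0.422228 m ≈ 422 mm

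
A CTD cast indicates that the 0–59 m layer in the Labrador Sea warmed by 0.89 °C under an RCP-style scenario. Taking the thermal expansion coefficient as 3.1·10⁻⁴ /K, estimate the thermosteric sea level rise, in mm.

Δh = 16.3 mm

Δh = αΔT·H = 3.1×10⁻⁴ × 0.89 × 59 = 0.0162781 m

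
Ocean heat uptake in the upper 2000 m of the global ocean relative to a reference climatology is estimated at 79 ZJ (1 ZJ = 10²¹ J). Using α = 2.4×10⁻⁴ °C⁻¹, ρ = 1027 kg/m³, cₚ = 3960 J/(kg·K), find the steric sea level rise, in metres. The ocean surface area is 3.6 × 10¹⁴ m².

Per unit area: Q = 79×10²¹ / (3.6×10¹⁴) ≈ 2.194×10⁸ J/m²
Δh = αQ/(ρcₚ) = 2.4×10⁻⁴ × 2.194×10⁸ / (1027 × 3960) ≈ 0.012947 m

Δh = 0.013 m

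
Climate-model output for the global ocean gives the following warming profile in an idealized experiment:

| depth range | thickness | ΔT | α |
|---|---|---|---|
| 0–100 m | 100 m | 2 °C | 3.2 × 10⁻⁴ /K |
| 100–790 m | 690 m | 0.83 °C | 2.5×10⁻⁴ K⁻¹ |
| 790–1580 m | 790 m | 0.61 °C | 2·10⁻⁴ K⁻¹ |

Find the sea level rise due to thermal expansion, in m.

0–100 m: 100 × 2 × 3.2×10⁻⁴ = 0.06400 m
0.83 × 690 × 2.5×10⁻⁴ = 0.143175 m
790–1580 m: 790 × 0.61 × 2×10⁻⁴ = 0.09638 m
Δh = 0.06400 + 0.143175 + 0.09638 = 0.303555 m ≈ 0.304 m

Δh ≈ 0.304 m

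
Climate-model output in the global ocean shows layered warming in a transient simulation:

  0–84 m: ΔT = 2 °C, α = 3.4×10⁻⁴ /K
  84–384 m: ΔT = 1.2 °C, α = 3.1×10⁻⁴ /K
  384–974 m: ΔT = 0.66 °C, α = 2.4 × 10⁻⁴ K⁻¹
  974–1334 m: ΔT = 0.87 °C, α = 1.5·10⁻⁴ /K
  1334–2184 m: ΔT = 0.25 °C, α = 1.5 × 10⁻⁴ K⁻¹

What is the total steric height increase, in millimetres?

Δh ≈ 340 mm

2 × 84 × 3.4×10⁻⁴ = 0.05712 m
1.2 × 3.1×10⁻⁴ × 300 = 0.11160 m
384–974 m: 0.66 × 2.4×10⁻⁴ × 590 = 0.093456 m
Layer 4: 0.87 × 360 × 1.5×10⁻⁴ = 0.04698 m
1334–2184 m: 850 × 1.5×10⁻⁴ × 0.25 = 0.031875 m
Δh = 0.05712 + 0.11160 + 0.093456 + 0.04698 + 0.031875 = 0.341031 m ≈ 340 mm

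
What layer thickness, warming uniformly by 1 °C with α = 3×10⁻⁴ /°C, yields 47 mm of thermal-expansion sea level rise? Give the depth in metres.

H = Δh/(αΔT) = 0.047 / (3×10⁻⁴ × 1) ≈ 156.7 m

about 157 m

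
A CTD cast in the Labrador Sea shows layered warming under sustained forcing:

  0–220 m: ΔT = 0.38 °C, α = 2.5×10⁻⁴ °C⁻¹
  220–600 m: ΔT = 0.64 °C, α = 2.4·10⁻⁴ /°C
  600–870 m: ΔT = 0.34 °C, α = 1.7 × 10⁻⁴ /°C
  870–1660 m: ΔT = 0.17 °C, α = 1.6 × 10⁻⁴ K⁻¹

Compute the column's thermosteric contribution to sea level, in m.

about 0.12 m

0.38 × 220 × 2.5×10⁻⁴ = 0.02090 m
0.64 × 380 × 2.4×10⁻⁴ = 0.058368 m
600–870 m: 1.7×10⁻⁴ × 270 × 0.34 = 0.015606 m
1.6×10⁻⁴ × 0.17 × 790 = 0.021488 m
Δh = 0.02090 + 0.058368 + 0.015606 + 0.021488 = 0.116362 m ≈ 0.12 m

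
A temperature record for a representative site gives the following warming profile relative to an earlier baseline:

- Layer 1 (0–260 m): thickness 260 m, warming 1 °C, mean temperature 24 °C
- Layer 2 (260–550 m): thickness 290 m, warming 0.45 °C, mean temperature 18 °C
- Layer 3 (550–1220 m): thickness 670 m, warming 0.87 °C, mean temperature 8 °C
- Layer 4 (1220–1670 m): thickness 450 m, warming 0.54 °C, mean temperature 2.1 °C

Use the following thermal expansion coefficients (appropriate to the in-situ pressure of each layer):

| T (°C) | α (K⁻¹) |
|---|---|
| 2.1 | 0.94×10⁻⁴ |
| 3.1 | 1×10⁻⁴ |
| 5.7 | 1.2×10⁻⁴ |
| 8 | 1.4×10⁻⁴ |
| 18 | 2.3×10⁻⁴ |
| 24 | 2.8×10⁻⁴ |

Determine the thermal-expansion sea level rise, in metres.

Layer 1 at 24 °C → α = 2.8×10⁻⁴ K⁻¹
Layer 2 at 18 °C → α = 2.3×10⁻⁴ K⁻¹
Layer 3 at 8 °C → α = 1.4×10⁻⁴ K⁻¹
Layer 4 at 2.1 °C → α = 0.94×10⁻⁴ K⁻¹
Layer 1: 2.8×10⁻⁴ × 260 × 1 = 0.07280 m
290 × 2.3×10⁻⁴ × 0.45 = 0.030015 m
550–1220 m: 0.87 × 1.4×10⁻⁴ × 670 = 0.081606 m
1220–1670 m: 0.54 × 450 × 0.94×10⁻⁴ = 0.022842 m
Δh = 0.07280 + 0.030015 + 0.081606 + 0.022842 = 0.207263 m ≈ 0.207 m

0.207 m of thermosteric rise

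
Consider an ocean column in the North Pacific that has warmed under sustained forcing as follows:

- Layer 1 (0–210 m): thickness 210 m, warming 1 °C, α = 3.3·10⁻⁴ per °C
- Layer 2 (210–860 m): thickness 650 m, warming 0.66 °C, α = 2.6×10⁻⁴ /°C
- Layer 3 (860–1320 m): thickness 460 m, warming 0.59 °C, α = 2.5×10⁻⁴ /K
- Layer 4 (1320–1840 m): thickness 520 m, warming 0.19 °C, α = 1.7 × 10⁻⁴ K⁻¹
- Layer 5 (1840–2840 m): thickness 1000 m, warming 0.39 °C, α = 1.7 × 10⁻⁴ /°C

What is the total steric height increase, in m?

about 0.332 m

Layer 1: 3.3×10⁻⁴ × 210 × 1 = 0.06930 m
Layer 2: 650 × 0.66 × 2.6×10⁻⁴ = 0.11154 m
2.5×10⁻⁴ × 0.59 × 460 = 0.06785 m
1320–1840 m: 0.19 × 1.7×10⁻⁴ × 520 = 0.016796 m
1840–2840 m: 0.39 × 1000 × 1.7×10⁻⁴ = 0.06630 m
Δh = 0.06930 + 0.11154 + 0.06785 + 0.016796 + 0.06630 = 0.331786 m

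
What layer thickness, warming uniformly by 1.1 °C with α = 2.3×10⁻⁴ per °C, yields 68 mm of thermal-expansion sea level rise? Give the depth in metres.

269 m

H = Δh/(αΔT) = 0.068 / (2.3×10⁻⁴ × 1.1) ≈ 268.8 m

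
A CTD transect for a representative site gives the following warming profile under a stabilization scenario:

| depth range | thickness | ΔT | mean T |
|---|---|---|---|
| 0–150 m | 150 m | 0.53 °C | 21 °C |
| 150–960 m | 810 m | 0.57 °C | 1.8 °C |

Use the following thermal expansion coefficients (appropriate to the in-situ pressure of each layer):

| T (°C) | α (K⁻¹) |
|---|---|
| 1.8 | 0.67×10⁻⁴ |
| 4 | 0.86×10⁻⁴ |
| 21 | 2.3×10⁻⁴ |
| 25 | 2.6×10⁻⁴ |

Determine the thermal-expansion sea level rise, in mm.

49 mm

Layer 1 at 21 °C → α = 2.3×10⁻⁴ K⁻¹
Layer 2 at 1.8 °C → α = 0.67×10⁻⁴ K⁻¹
0–150 m: 2.3×10⁻⁴ × 0.53 × 150 = 0.018285 m
Layer 2: 810 × 0.57 × 0.67×10⁻⁴ = 0.0309339 m
Δh = 0.018285 + 0.0309339 = 0.0492189 m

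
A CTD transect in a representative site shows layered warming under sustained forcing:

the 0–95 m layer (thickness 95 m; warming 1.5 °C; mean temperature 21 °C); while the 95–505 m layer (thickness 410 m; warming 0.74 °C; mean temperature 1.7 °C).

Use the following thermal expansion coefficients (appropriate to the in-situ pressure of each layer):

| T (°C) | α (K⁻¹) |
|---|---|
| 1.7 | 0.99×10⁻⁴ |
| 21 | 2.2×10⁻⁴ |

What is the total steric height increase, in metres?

Layer 1 at 21 °C → α = 2.2×10⁻⁴ K⁻¹
Layer 2 at 1.7 °C → α = 0.99×10⁻⁴ K⁻¹
Layer 1: 1.5 × 95 × 2.2×10⁻⁴ = 0.03135 m
Layer 2: 410 × 0.74 × 0.99×10⁻⁴ = 0.0300366 m
Δh = 0.03135 + 0.0300366 = 0.0613866 m ≈ 0.0614 m

about 0.0614 m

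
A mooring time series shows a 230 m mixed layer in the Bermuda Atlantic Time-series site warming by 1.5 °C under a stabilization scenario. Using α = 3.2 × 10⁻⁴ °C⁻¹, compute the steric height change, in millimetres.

about 110 mm

Δh = αΔT·H = 3.2×10⁻⁴ × 1.5 × 230 = 0.11040 m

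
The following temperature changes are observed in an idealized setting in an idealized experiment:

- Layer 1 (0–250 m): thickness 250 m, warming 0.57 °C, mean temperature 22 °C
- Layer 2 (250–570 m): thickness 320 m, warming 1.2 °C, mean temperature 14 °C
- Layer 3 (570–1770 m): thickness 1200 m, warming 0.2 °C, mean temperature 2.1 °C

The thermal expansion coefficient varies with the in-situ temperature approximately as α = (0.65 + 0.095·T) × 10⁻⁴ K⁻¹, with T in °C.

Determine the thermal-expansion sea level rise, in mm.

Layer 1: α = (0.65 + 0.095×22)×10⁻⁴ = 2.74×10⁻⁴ K⁻¹
Layer 2: α = (0.65 + 0.095×14)×10⁻⁴ = 1.98×10⁻⁴ K⁻¹
Layer 3: α = (0.65 + 0.095×2.1)×10⁻⁴ = 0.8495×10⁻⁴ K⁻¹
2.74×10⁻⁴ × 0.57 × 250 = 0.039045 m
1.98×10⁻⁴ × 320 × 1.2 = 0.076032 m
570–1770 m: 0.2 × 1200 × 0.8495×10⁻⁴ = 0.020388 m
Δh = 0.039045 + 0.076032 + 0.020388 = 0.135465 m

Δh ≈ 135 mm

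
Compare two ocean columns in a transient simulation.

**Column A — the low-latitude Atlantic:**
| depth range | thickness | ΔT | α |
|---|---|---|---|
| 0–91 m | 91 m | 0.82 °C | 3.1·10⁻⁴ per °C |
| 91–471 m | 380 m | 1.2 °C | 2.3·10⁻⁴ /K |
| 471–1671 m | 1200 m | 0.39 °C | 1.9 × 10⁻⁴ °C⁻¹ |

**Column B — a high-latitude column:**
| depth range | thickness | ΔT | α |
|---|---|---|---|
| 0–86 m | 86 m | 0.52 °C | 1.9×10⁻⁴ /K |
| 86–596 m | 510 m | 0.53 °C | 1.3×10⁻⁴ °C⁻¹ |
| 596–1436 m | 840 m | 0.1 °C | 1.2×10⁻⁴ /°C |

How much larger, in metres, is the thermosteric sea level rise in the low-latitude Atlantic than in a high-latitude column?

A Layer 1: 0.82 × 3.1×10⁻⁴ × 91 = 0.0231322 m
A 91–471 m: 2.3×10⁻⁴ × 1.2 × 380 = 0.10488 m
A 471–1671 m: 0.39 × 1200 × 1.9×10⁻⁴ = 0.08892 m
A total: 0.2169322 m
B Layer 1: 0.52 × 86 × 1.9×10⁻⁴ = 0.0084968 m
B 1.3×10⁻⁴ × 510 × 0.53 = 0.035139 m
B Layer 3: 1.2×10⁻⁴ × 0.1 × 840 = 0.01008 m
B total: 0.0537158 m
Difference: 0.2169322 − 0.0537158 = 0.1632164 m

0.163 m larger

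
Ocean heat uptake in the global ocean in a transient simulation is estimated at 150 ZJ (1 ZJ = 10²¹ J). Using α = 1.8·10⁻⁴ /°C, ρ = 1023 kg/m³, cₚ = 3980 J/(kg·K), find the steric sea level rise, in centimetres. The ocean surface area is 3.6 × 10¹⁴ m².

about 1.84 cm

Per unit area: Q = 150×10²¹ / (3.6×10¹⁴) ≈ 4.167×10⁸ J/m²
Δh = αQ/(ρcₚ) = 1.8×10⁻⁴ × 4.167×10⁸ / (1023 × 3980) ≈ 0.018422 m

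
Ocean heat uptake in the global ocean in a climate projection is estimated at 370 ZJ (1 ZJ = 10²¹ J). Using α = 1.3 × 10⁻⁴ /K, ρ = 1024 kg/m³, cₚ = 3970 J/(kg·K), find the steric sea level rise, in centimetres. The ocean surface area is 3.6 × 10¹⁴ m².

3.29 cm

Per unit area: Q = 370×10²¹ / (3.6×10¹⁴) ≈ 1.028×10⁹ J/m²
Δh = αQ/(ρcₚ) = 1.3×10⁻⁴ × 1.028×10⁹ / (1024 × 3970) ≈ 0.032874 m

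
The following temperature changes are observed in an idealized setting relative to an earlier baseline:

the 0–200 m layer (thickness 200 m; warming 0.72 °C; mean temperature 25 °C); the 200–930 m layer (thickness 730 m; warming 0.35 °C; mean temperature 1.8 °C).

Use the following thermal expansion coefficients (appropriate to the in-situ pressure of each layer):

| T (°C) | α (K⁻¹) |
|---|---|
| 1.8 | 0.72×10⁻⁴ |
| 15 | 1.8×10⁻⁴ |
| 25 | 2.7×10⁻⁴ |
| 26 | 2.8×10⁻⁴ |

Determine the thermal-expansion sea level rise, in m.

Layer 1 at 25 °C → α = 2.7×10⁻⁴ K⁻¹
Layer 2 at 1.8 °C → α = 0.72×10⁻⁴ K⁻¹
Layer 1: 200 × 2.7×10⁻⁴ × 0.72 = 0.03888 m
Layer 2: 0.35 × 0.72×10⁻⁴ × 730 = 0.018396 m
Δh = 0.03888 + 0.018396 = 0.057276 m

0.057 m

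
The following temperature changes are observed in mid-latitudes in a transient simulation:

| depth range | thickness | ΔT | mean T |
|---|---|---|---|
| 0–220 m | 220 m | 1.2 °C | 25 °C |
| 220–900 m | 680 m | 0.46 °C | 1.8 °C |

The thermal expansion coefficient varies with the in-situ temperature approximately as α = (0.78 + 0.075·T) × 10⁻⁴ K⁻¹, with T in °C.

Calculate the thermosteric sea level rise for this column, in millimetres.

Layer 1: α = (0.78 + 0.075×25)×10⁻⁴ = 2.655×10⁻⁴ K⁻¹
Layer 2: α = (0.78 + 0.075×1.8)×10⁻⁴ = 0.915×10⁻⁴ K⁻¹
0–220 m: 2.655×10⁻⁴ × 220 × 1.2 = 0.070092 m
0.915×10⁻⁴ × 680 × 0.46 = 0.0286212 m
Δh = 0.070092 + 0.0286212 = 0.0987132 m ≈ 98.7 mm

about 98.7 mm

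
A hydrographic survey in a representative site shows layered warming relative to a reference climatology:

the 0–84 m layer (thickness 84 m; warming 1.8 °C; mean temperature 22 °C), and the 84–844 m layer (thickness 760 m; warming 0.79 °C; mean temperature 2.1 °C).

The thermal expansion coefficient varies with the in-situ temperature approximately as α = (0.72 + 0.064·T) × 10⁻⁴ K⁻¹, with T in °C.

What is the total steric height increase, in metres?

Layer 1: α = (0.72 + 0.064×22)×10⁻⁴ = 2.128×10⁻⁴ K⁻¹
Layer 2: α = (0.72 + 0.064×2.1)×10⁻⁴ = 0.8544×10⁻⁴ K⁻¹
84 × 1.8 × 2.128×10⁻⁴ = 0.03217536 m
0.79 × 760 × 0.8544×10⁻⁴ = 0.051298176 m
Δh = 0.03217536 + 0.051298176 = 0.083473536 m ≈ 0.0835 m

0.0835 m of thermosteric rise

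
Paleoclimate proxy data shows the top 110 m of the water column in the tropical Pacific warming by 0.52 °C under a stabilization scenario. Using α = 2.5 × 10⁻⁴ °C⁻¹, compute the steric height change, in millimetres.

Δh ≈ 14.3 mm

Δh = αΔT·H = 2.5×10⁻⁴ × 0.52 × 110 = 0.01430 m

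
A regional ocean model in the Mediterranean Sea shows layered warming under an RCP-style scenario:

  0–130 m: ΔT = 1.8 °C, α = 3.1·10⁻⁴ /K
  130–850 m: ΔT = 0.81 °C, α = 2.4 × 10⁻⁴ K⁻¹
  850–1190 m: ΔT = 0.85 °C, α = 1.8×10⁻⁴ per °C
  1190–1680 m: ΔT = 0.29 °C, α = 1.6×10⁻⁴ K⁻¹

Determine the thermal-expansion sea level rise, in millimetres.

287 mm

Layer 1: 3.1×10⁻⁴ × 1.8 × 130 = 0.07254 m
0.81 × 720 × 2.4×10⁻⁴ = 0.139968 m
Layer 3: 340 × 0.85 × 1.8×10⁻⁴ = 0.05202 m
1190–1680 m: 490 × 1.6×10⁻⁴ × 0.29 = 0.022736 m
Δh = 0.07254 + 0.139968 + 0.05202 + 0.022736 = 0.287264 m ≈ 287 mm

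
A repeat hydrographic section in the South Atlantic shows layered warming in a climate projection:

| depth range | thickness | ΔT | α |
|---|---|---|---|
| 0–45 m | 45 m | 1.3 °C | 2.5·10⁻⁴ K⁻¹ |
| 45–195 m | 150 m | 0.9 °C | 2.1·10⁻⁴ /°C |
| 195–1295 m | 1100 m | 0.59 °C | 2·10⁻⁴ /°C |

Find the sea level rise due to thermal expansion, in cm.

0–45 m: 2.5×10⁻⁴ × 45 × 1.3 = 0.014625 m
45–195 m: 0.9 × 2.1×10⁻⁴ × 150 = 0.02835 m
0.59 × 2×10⁻⁴ × 1100 = 0.12980 m
Δh = 0.014625 + 0.02835 + 0.12980 = 0.172775 m

Δh = 17 cm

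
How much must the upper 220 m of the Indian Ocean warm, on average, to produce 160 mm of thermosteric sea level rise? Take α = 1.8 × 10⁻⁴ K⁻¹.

ΔT = Δh/(αH) = 0.16 / (1.8×10⁻⁴ × 220) ≈ 4.040 °C

ΔT ≈ 4.04 °C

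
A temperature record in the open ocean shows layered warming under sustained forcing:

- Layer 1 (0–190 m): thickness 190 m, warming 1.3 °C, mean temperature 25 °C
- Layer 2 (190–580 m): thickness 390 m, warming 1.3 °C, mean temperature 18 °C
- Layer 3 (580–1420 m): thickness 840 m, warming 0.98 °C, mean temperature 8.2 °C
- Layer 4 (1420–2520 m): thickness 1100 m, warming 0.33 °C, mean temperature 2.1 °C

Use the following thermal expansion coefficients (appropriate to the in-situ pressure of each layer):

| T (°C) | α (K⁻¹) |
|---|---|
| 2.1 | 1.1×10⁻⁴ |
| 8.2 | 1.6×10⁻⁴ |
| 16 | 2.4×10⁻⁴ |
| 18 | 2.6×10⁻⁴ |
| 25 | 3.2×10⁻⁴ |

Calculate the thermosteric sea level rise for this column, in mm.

383 mm

Layer 1 at 25 °C → α = 3.2×10⁻⁴ K⁻¹
Layer 2 at 18 °C → α = 2.6×10⁻⁴ K⁻¹
Layer 3 at 8.2 °C → α = 1.6×10⁻⁴ K⁻¹
Layer 4 at 2.1 °C → α = 1.1×10⁻⁴ K⁻¹
0–190 m: 1.3 × 3.2×10⁻⁴ × 190 = 0.07904 m
2.6×10⁻⁴ × 1.3 × 390 = 0.13182 m
Layer 3: 0.98 × 1.6×10⁻⁴ × 840 = 0.131712 m
0.33 × 1100 × 1.1×10⁻⁴ = 0.03993 m
Δh = 0.07904 + 0.13182 + 0.131712 + 0.03993 = 0.382502 m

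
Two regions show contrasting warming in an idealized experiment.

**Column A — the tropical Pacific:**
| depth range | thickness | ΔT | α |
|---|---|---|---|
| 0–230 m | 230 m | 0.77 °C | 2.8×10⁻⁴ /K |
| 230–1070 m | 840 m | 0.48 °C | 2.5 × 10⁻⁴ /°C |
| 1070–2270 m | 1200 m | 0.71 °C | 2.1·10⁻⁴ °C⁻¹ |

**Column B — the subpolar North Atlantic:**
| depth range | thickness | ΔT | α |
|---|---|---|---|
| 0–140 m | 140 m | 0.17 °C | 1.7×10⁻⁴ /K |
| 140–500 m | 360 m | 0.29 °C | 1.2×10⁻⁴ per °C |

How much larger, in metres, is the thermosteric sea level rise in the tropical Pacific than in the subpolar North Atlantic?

A 0–230 m: 230 × 0.77 × 2.8×10⁻⁴ = 0.049588 m
A 0.48 × 840 × 2.5×10⁻⁴ = 0.10080 m
A 2.1×10⁻⁴ × 0.71 × 1200 = 0.17892 m
A total: 0.329308 m
B Layer 1: 1.7×10⁻⁴ × 140 × 0.17 = 0.004046 m
B Layer 2: 0.29 × 360 × 1.2×10⁻⁴ = 0.012528 m
B total: 0.016574 m
Difference: 0.329308 − 0.016574 = 0.312734 m

0.31 m larger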